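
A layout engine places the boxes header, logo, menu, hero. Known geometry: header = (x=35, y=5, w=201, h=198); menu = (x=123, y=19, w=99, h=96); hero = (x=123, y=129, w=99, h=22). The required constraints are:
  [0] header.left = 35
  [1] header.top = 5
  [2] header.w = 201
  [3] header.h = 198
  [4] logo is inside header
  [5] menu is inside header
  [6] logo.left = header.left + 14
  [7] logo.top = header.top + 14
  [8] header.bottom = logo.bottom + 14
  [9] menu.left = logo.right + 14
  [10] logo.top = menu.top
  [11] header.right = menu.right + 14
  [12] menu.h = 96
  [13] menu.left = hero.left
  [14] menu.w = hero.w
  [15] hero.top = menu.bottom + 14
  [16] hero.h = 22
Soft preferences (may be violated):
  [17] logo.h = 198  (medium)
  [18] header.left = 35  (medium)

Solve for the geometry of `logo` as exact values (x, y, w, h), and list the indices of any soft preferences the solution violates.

1. logo.x = 49  [logo.left = header.left + 14]
2. logo.y = 19  [logo.top = header.top + 14]
3. logo.h = 170  [header.bottom = logo.bottom + 14]
4. logo.w = 60  [menu.left = logo.right + 14]

logo = (x=49, y=19, w=60, h=170)
violated soft preferences: 17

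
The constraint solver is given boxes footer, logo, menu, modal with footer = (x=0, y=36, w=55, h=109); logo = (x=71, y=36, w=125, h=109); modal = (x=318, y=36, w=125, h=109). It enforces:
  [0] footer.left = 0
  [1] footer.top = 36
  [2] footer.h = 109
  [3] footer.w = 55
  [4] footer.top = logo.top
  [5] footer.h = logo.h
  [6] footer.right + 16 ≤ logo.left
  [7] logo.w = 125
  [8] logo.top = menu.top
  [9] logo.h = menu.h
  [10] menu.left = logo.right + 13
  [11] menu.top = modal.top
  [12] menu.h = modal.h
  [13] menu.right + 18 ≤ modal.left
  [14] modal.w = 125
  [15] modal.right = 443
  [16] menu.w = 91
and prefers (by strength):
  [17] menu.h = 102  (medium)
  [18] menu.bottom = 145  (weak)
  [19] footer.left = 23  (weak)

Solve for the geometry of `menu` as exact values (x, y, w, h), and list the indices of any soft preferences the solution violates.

menu = (x=209, y=36, w=91, h=109)
violated soft preferences: 17, 19

1. menu.y = 36  [logo.top = menu.top]
2. menu.h = 109  [logo.h = menu.h]
3. menu.x = 209  [menu.left = logo.right + 13]
4. menu.w = 91  [menu.w = 91]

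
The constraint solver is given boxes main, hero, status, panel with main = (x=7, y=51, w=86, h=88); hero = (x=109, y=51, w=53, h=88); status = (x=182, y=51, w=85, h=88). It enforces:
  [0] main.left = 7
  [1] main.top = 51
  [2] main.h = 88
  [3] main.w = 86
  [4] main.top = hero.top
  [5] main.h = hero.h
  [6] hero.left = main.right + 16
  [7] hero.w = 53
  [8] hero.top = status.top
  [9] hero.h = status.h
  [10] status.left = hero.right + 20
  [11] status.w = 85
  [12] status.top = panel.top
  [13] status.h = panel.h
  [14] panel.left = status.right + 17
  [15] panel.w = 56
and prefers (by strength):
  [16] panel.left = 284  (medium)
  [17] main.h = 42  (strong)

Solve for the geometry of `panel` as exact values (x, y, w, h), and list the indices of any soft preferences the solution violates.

1. panel.y = 51  [status.top = panel.top]
2. panel.h = 88  [status.h = panel.h]
3. panel.x = 284  [panel.left = status.right + 17]
4. panel.w = 56  [panel.w = 56]

panel = (x=284, y=51, w=56, h=88)
violated soft preferences: 17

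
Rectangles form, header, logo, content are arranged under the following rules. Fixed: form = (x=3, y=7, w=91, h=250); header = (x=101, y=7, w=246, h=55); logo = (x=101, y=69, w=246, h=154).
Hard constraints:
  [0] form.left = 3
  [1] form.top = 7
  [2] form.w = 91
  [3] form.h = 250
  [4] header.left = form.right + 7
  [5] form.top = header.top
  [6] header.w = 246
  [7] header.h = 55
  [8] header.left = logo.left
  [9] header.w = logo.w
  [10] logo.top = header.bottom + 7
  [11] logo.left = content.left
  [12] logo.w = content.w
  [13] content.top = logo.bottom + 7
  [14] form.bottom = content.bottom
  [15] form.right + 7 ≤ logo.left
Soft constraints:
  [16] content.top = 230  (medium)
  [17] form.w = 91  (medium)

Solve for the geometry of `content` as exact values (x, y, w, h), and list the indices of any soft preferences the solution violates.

1. content.x = 101  [logo.left = content.left]
2. content.w = 246  [logo.w = content.w]
3. content.y = 230  [content.top = logo.bottom + 7]
4. content.h = 27  [form.bottom = content.bottom]

content = (x=101, y=230, w=246, h=27)
violated soft preferences: none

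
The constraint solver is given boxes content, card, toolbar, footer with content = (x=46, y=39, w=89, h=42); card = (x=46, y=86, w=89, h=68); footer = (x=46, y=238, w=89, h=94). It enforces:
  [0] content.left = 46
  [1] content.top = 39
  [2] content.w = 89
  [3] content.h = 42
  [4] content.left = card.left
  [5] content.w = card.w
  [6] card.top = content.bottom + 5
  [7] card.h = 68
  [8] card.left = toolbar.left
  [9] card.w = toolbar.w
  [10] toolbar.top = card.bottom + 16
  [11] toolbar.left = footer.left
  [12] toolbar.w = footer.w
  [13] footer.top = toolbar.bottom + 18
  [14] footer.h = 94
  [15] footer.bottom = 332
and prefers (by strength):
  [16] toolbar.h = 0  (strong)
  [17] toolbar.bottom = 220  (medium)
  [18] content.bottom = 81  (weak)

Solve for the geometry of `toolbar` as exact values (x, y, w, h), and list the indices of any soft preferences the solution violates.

1. toolbar.x = 46  [card.left = toolbar.left]
2. toolbar.w = 89  [card.w = toolbar.w]
3. toolbar.y = 170  [toolbar.top = card.bottom + 16]
4. toolbar.h = 50  [footer.top = toolbar.bottom + 18]

toolbar = (x=46, y=170, w=89, h=50)
violated soft preferences: 16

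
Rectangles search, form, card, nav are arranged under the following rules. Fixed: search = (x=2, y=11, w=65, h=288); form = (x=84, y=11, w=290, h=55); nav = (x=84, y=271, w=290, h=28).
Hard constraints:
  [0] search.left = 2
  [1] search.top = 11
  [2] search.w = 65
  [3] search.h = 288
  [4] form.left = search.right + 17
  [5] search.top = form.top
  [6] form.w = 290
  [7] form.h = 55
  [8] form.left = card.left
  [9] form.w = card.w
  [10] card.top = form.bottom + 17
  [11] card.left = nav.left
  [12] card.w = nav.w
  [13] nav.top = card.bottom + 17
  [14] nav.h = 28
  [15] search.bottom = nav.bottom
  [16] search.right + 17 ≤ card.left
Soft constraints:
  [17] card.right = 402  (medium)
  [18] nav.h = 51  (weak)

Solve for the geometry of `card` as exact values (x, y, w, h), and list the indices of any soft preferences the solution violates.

card = (x=84, y=83, w=290, h=171)
violated soft preferences: 17, 18

1. card.x = 84  [form.left = card.left]
2. card.w = 290  [form.w = card.w]
3. card.y = 83  [card.top = form.bottom + 17]
4. card.h = 171  [nav.top = card.bottom + 17]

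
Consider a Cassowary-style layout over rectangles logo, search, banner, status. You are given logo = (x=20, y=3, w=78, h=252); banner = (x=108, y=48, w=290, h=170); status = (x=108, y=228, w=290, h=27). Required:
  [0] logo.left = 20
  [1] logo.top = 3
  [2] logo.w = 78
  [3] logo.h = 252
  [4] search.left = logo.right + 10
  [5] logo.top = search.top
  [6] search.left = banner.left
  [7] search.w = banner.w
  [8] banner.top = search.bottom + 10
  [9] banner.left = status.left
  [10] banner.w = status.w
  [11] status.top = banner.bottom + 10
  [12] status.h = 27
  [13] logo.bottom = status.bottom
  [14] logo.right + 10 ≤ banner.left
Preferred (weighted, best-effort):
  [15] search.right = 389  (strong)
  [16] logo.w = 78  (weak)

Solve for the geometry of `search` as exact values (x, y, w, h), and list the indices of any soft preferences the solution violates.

search = (x=108, y=3, w=290, h=35)
violated soft preferences: 15

1. search.x = 108  [search.left = logo.right + 10]
2. search.y = 3  [logo.top = search.top]
3. search.w = 290  [search.w = banner.w]
4. search.h = 35  [banner.top = search.bottom + 10]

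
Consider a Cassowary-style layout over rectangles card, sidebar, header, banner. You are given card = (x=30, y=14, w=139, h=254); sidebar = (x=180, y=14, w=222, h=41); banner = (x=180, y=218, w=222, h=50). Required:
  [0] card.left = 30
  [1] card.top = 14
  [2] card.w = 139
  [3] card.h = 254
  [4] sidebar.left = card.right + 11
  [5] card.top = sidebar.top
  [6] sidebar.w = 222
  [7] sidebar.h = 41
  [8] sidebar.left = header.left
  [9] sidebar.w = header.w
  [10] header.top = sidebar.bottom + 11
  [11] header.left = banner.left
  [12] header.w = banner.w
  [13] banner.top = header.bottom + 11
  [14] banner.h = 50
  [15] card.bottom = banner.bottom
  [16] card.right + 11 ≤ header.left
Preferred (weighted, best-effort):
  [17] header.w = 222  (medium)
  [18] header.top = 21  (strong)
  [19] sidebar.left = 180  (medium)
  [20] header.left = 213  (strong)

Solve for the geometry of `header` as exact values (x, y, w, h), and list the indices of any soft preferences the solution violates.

1. header.x = 180  [sidebar.left = header.left]
2. header.w = 222  [sidebar.w = header.w]
3. header.y = 66  [header.top = sidebar.bottom + 11]
4. header.h = 141  [banner.top = header.bottom + 11]

header = (x=180, y=66, w=222, h=141)
violated soft preferences: 18, 20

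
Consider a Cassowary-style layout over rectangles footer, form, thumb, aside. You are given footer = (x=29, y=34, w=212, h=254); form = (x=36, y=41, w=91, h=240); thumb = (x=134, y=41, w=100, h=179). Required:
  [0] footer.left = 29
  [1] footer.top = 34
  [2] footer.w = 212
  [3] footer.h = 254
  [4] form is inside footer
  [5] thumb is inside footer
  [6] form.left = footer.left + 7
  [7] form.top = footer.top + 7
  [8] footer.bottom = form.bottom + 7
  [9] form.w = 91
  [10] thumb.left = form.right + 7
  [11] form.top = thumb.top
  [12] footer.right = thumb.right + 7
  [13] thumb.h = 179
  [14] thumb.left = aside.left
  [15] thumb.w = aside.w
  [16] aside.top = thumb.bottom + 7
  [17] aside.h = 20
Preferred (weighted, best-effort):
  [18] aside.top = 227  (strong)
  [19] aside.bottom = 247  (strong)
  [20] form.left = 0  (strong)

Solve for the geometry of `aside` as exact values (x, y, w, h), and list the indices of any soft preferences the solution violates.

aside = (x=134, y=227, w=100, h=20)
violated soft preferences: 20

1. aside.x = 134  [thumb.left = aside.left]
2. aside.w = 100  [thumb.w = aside.w]
3. aside.y = 227  [aside.top = thumb.bottom + 7]
4. aside.h = 20  [aside.h = 20]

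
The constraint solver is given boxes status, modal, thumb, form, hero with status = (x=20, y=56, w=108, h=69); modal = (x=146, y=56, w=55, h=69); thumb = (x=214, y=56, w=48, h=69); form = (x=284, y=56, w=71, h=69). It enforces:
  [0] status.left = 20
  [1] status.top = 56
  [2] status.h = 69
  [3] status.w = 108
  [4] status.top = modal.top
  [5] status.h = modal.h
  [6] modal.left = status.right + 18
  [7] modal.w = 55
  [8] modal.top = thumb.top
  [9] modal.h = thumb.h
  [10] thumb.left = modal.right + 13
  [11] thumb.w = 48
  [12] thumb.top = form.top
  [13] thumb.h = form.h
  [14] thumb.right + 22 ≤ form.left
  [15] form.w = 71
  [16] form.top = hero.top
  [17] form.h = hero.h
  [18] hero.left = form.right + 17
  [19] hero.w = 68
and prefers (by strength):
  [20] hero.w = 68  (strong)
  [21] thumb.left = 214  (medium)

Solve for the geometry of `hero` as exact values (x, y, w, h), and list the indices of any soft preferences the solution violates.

1. hero.y = 56  [form.top = hero.top]
2. hero.h = 69  [form.h = hero.h]
3. hero.x = 372  [hero.left = form.right + 17]
4. hero.w = 68  [hero.w = 68]

hero = (x=372, y=56, w=68, h=69)
violated soft preferences: none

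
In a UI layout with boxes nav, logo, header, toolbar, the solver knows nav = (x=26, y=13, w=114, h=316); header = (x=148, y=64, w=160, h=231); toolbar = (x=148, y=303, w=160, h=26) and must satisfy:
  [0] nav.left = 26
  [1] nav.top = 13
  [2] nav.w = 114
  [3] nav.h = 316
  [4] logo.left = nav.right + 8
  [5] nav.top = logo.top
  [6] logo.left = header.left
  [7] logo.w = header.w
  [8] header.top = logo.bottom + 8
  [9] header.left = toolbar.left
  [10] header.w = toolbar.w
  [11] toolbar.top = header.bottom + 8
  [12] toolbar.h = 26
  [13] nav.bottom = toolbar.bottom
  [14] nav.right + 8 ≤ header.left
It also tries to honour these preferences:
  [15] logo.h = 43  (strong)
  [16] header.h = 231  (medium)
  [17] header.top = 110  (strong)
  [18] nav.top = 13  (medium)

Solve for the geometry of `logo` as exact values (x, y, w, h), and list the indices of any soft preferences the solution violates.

1. logo.x = 148  [logo.left = nav.right + 8]
2. logo.y = 13  [nav.top = logo.top]
3. logo.w = 160  [logo.w = header.w]
4. logo.h = 43  [header.top = logo.bottom + 8]

logo = (x=148, y=13, w=160, h=43)
violated soft preferences: 17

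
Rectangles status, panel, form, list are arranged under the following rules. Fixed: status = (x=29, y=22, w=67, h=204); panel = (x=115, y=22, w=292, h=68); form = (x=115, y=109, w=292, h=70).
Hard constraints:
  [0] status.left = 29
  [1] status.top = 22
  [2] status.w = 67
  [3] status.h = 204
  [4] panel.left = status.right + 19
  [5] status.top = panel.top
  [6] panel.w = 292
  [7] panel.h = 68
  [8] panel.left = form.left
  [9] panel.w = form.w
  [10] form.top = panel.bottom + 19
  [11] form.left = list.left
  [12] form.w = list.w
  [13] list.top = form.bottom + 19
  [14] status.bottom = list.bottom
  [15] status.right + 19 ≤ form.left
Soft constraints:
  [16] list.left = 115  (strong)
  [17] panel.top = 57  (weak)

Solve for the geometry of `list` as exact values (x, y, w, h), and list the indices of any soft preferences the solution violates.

1. list.x = 115  [form.left = list.left]
2. list.w = 292  [form.w = list.w]
3. list.y = 198  [list.top = form.bottom + 19]
4. list.h = 28  [status.bottom = list.bottom]

list = (x=115, y=198, w=292, h=28)
violated soft preferences: 17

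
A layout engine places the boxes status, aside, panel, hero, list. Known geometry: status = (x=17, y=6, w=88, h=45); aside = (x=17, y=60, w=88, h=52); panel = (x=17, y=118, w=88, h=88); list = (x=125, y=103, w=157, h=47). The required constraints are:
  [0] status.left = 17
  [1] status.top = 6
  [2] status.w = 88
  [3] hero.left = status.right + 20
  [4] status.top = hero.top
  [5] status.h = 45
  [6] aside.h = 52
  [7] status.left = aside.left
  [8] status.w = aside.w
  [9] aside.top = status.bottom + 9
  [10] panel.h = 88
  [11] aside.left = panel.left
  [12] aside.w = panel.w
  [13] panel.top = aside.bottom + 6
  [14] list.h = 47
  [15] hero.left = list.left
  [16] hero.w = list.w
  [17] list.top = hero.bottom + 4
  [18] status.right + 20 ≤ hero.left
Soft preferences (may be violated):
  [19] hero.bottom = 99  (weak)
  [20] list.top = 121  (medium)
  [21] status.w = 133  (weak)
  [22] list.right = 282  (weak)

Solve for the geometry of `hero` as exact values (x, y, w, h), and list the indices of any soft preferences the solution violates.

1. hero.x = 125  [hero.left = status.right + 20]
2. hero.y = 6  [status.top = hero.top]
3. hero.w = 157  [hero.w = list.w]
4. hero.h = 93  [list.top = hero.bottom + 4]

hero = (x=125, y=6, w=157, h=93)
violated soft preferences: 20, 21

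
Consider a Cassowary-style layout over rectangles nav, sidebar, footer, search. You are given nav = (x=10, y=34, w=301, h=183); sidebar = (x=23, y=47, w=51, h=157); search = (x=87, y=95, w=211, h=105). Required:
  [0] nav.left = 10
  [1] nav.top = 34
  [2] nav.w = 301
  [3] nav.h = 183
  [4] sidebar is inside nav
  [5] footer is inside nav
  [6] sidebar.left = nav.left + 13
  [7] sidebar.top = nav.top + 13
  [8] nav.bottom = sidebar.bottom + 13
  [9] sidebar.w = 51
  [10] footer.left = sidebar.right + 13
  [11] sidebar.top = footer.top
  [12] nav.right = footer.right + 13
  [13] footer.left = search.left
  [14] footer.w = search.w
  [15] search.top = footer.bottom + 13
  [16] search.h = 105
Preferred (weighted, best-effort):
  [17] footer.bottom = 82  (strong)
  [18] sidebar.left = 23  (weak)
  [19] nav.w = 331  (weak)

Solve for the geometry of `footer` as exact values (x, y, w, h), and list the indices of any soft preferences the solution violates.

footer = (x=87, y=47, w=211, h=35)
violated soft preferences: 19

1. footer.x = 87  [footer.left = sidebar.right + 13]
2. footer.y = 47  [sidebar.top = footer.top]
3. footer.w = 211  [nav.right = footer.right + 13]
4. footer.h = 35  [search.top = footer.bottom + 13]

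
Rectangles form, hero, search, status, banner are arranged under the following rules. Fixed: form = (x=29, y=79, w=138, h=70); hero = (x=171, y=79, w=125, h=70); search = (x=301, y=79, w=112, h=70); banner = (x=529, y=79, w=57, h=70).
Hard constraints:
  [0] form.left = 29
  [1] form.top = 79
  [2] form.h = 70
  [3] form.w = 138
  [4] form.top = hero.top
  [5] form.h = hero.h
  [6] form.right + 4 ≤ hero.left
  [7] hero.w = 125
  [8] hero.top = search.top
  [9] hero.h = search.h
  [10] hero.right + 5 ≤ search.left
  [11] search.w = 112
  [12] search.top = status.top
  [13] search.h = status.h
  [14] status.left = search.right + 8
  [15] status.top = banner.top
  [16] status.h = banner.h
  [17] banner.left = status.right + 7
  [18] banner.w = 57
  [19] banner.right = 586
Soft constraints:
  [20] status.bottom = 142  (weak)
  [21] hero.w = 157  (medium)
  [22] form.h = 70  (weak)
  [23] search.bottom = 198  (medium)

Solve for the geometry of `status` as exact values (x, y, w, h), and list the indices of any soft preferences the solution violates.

status = (x=421, y=79, w=101, h=70)
violated soft preferences: 20, 21, 23

1. status.y = 79  [search.top = status.top]
2. status.h = 70  [search.h = status.h]
3. status.x = 421  [status.left = search.right + 8]
4. status.w = 101  [banner.left = status.right + 7]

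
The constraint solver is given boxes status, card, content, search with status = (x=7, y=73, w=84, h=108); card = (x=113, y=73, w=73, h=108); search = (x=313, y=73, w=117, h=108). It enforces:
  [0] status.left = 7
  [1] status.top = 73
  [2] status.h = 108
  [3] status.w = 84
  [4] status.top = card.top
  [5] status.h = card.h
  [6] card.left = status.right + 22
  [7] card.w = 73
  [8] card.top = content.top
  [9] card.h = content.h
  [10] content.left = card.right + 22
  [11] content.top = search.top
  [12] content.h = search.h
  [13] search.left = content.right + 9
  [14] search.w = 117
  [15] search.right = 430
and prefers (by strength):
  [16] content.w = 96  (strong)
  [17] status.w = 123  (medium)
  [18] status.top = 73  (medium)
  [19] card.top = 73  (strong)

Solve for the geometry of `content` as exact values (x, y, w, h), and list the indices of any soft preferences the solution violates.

content = (x=208, y=73, w=96, h=108)
violated soft preferences: 17

1. content.y = 73  [card.top = content.top]
2. content.h = 108  [card.h = content.h]
3. content.x = 208  [content.left = card.right + 22]
4. content.w = 96  [search.left = content.right + 9]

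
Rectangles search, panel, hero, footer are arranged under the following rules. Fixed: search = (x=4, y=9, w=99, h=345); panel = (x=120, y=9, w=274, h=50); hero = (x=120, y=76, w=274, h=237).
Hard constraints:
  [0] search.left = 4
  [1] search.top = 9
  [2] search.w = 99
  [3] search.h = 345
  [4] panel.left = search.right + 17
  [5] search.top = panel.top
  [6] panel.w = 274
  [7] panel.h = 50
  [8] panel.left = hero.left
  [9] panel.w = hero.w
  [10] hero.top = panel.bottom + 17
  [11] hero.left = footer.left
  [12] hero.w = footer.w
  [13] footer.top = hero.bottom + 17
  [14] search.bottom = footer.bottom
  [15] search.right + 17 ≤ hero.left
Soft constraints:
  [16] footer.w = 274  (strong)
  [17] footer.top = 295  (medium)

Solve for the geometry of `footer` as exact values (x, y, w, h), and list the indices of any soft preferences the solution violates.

1. footer.x = 120  [hero.left = footer.left]
2. footer.w = 274  [hero.w = footer.w]
3. footer.y = 330  [footer.top = hero.bottom + 17]
4. footer.h = 24  [search.bottom = footer.bottom]

footer = (x=120, y=330, w=274, h=24)
violated soft preferences: 17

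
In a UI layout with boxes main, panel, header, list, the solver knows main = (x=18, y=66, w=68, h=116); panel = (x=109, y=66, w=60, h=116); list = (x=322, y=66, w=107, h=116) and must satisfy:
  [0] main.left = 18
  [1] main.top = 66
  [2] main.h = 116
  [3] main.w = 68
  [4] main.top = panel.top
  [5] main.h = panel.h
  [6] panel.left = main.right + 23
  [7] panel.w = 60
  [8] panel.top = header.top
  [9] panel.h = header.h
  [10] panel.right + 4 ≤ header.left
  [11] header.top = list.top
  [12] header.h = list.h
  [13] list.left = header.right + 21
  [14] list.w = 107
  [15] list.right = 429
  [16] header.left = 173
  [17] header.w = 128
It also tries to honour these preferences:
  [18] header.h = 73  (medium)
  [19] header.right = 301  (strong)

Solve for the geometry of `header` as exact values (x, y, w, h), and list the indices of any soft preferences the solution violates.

1. header.y = 66  [panel.top = header.top]
2. header.h = 116  [panel.h = header.h]
3. header.x = 173  [header.left = 173]
4. header.w = 128  [header.w = 128]

header = (x=173, y=66, w=128, h=116)
violated soft preferences: 18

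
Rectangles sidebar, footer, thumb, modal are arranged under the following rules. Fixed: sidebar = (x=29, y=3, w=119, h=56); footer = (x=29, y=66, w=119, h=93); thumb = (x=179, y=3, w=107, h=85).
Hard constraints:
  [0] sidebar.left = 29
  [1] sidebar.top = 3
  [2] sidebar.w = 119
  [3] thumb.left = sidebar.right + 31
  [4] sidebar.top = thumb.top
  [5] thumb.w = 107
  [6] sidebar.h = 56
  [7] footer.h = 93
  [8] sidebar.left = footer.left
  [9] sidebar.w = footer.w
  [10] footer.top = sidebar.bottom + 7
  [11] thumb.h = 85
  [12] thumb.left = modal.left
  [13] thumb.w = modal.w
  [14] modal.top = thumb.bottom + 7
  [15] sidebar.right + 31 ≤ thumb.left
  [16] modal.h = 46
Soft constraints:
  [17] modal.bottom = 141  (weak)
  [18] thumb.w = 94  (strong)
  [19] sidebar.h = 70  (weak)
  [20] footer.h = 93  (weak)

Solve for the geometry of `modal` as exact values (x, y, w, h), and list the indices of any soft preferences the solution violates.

modal = (x=179, y=95, w=107, h=46)
violated soft preferences: 18, 19

1. modal.x = 179  [thumb.left = modal.left]
2. modal.w = 107  [thumb.w = modal.w]
3. modal.y = 95  [modal.top = thumb.bottom + 7]
4. modal.h = 46  [modal.h = 46]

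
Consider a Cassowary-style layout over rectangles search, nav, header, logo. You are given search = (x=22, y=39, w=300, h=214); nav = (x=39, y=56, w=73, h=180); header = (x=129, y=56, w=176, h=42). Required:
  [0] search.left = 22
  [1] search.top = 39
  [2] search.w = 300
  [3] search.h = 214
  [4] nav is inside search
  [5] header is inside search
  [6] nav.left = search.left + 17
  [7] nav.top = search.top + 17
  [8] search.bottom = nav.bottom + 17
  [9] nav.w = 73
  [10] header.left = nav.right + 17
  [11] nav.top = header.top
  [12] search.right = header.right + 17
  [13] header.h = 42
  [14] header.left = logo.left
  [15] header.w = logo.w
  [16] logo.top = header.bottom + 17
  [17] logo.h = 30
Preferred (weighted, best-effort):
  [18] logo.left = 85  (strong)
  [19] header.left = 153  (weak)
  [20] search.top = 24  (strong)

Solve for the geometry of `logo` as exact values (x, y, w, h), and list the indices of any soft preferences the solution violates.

logo = (x=129, y=115, w=176, h=30)
violated soft preferences: 18, 19, 20

1. logo.x = 129  [header.left = logo.left]
2. logo.w = 176  [header.w = logo.w]
3. logo.y = 115  [logo.top = header.bottom + 17]
4. logo.h = 30  [logo.h = 30]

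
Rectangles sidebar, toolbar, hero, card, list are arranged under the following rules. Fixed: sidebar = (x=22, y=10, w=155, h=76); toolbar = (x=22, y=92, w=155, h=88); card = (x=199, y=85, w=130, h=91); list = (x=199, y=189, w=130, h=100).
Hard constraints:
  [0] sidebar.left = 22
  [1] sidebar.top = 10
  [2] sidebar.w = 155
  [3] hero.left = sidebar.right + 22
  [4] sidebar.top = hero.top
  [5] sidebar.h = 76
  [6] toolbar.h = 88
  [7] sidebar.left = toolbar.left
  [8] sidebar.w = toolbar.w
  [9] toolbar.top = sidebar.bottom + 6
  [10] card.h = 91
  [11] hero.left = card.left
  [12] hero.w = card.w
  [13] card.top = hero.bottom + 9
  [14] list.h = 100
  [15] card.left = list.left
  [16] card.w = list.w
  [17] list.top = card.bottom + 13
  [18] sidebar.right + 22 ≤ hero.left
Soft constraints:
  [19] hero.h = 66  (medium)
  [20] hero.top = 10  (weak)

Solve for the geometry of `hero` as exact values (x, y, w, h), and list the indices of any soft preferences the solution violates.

1. hero.x = 199  [hero.left = sidebar.right + 22]
2. hero.y = 10  [sidebar.top = hero.top]
3. hero.w = 130  [hero.w = card.w]
4. hero.h = 66  [card.top = hero.bottom + 9]

hero = (x=199, y=10, w=130, h=66)
violated soft preferences: none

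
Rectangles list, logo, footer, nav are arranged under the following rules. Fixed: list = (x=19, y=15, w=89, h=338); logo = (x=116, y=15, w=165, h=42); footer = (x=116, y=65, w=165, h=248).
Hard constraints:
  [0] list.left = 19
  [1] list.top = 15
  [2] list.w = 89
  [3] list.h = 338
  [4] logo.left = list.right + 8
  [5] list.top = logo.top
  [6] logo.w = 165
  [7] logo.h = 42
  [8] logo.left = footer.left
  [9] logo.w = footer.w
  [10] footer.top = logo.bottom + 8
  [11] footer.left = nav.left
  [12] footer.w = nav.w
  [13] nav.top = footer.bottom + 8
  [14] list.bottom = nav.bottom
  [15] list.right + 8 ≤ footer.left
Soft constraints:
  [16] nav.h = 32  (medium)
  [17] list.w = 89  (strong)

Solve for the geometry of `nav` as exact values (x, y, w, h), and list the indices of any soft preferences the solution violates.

1. nav.x = 116  [footer.left = nav.left]
2. nav.w = 165  [footer.w = nav.w]
3. nav.y = 321  [nav.top = footer.bottom + 8]
4. nav.h = 32  [list.bottom = nav.bottom]

nav = (x=116, y=321, w=165, h=32)
violated soft preferences: none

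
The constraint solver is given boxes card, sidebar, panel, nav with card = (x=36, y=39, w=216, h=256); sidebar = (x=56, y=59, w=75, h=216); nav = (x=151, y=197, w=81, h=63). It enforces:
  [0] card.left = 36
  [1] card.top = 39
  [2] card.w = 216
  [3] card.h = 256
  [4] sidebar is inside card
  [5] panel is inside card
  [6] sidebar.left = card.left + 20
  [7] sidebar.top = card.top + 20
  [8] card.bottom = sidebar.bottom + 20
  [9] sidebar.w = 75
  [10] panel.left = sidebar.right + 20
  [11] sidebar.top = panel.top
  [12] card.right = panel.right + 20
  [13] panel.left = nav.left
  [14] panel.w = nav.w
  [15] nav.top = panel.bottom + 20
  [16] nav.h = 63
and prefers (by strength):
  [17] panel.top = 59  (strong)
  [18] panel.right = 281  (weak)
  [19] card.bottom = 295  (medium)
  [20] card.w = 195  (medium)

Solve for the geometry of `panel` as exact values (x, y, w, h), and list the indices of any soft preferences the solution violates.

panel = (x=151, y=59, w=81, h=118)
violated soft preferences: 18, 20

1. panel.x = 151  [panel.left = sidebar.right + 20]
2. panel.y = 59  [sidebar.top = panel.top]
3. panel.w = 81  [card.right = panel.right + 20]
4. panel.h = 118  [nav.top = panel.bottom + 20]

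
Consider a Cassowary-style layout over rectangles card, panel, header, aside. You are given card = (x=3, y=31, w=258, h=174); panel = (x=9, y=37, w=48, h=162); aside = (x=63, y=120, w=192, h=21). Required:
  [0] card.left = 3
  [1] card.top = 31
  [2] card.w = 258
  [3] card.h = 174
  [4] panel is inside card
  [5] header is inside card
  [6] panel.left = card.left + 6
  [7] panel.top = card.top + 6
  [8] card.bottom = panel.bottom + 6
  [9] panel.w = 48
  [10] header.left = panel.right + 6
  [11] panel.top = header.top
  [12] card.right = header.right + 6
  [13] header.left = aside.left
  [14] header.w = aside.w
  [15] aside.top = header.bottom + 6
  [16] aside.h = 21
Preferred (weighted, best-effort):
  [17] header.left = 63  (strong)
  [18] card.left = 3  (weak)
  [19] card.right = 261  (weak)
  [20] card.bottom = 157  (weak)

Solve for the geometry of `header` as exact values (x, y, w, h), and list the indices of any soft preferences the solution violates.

header = (x=63, y=37, w=192, h=77)
violated soft preferences: 20

1. header.x = 63  [header.left = panel.right + 6]
2. header.y = 37  [panel.top = header.top]
3. header.w = 192  [card.right = header.right + 6]
4. header.h = 77  [aside.top = header.bottom + 6]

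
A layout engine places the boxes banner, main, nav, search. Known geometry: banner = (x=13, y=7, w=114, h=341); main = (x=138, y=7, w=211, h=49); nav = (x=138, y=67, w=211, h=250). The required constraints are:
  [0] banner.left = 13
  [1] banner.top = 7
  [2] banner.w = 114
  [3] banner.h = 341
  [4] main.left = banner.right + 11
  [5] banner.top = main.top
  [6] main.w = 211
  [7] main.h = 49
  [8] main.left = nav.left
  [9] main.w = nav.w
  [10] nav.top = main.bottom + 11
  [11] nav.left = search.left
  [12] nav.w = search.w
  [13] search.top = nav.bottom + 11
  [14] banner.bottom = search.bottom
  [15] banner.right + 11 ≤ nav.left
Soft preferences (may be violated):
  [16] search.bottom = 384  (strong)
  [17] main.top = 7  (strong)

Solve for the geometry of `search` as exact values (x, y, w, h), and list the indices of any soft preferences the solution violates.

1. search.x = 138  [nav.left = search.left]
2. search.w = 211  [nav.w = search.w]
3. search.y = 328  [search.top = nav.bottom + 11]
4. search.h = 20  [banner.bottom = search.bottom]

search = (x=138, y=328, w=211, h=20)
violated soft preferences: 16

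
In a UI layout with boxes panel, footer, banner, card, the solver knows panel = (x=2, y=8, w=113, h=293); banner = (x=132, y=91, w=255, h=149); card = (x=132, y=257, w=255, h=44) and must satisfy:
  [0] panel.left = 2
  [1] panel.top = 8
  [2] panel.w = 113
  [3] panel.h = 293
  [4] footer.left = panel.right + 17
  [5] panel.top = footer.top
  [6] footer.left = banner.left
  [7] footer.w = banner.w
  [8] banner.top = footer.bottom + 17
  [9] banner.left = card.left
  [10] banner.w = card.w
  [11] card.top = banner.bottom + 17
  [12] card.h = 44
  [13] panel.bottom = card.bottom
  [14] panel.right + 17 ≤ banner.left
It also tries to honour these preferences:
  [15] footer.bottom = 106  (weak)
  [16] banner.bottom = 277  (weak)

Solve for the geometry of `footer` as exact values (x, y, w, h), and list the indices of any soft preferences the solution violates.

footer = (x=132, y=8, w=255, h=66)
violated soft preferences: 15, 16

1. footer.x = 132  [footer.left = panel.right + 17]
2. footer.y = 8  [panel.top = footer.top]
3. footer.w = 255  [footer.w = banner.w]
4. footer.h = 66  [banner.top = footer.bottom + 17]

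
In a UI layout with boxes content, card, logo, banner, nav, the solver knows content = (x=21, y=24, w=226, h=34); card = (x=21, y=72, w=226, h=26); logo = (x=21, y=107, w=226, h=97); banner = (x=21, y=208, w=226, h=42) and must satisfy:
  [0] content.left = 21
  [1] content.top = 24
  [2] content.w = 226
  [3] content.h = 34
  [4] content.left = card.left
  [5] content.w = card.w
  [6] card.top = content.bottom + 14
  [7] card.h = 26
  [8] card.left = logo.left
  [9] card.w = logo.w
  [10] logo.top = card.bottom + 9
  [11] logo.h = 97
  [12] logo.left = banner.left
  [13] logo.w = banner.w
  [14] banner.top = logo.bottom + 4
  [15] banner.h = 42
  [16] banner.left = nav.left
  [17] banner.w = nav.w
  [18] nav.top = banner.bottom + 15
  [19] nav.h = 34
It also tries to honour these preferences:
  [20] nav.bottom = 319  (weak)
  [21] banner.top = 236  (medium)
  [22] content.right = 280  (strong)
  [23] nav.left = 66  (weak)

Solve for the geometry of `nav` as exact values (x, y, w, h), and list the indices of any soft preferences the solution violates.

1. nav.x = 21  [banner.left = nav.left]
2. nav.w = 226  [banner.w = nav.w]
3. nav.y = 265  [nav.top = banner.bottom + 15]
4. nav.h = 34  [nav.h = 34]

nav = (x=21, y=265, w=226, h=34)
violated soft preferences: 20, 21, 22, 23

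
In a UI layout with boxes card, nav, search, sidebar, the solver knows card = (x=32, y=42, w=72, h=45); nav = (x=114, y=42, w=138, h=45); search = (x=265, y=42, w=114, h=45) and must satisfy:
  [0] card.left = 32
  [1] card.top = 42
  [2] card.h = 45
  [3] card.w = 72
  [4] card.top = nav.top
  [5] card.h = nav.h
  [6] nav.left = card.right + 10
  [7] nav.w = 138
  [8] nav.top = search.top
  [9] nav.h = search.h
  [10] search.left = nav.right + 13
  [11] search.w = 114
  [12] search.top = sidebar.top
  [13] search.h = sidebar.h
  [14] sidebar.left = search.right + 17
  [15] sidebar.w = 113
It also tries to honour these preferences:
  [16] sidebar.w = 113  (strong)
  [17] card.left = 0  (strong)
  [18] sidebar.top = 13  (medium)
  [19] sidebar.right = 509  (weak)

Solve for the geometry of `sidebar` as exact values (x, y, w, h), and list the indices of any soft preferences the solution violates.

1. sidebar.y = 42  [search.top = sidebar.top]
2. sidebar.h = 45  [search.h = sidebar.h]
3. sidebar.x = 396  [sidebar.left = search.right + 17]
4. sidebar.w = 113  [sidebar.w = 113]

sidebar = (x=396, y=42, w=113, h=45)
violated soft preferences: 17, 18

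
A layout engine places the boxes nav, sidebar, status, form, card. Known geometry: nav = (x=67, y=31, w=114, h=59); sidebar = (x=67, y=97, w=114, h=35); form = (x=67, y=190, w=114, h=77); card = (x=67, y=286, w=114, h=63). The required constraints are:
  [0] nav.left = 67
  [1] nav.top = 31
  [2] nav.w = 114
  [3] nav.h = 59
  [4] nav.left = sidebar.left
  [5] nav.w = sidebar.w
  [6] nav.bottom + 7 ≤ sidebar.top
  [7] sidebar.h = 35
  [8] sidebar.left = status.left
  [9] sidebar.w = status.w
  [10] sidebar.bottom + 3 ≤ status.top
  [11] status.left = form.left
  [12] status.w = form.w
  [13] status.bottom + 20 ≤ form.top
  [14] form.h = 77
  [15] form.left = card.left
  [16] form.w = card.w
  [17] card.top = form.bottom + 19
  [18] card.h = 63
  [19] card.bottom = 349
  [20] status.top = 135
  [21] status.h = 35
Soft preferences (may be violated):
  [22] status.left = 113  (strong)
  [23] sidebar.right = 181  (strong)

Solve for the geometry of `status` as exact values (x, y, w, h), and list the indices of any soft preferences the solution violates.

1. status.x = 67  [sidebar.left = status.left]
2. status.w = 114  [sidebar.w = status.w]
3. status.y = 135  [status.top = 135]
4. status.h = 35  [status.h = 35]

status = (x=67, y=135, w=114, h=35)
violated soft preferences: 22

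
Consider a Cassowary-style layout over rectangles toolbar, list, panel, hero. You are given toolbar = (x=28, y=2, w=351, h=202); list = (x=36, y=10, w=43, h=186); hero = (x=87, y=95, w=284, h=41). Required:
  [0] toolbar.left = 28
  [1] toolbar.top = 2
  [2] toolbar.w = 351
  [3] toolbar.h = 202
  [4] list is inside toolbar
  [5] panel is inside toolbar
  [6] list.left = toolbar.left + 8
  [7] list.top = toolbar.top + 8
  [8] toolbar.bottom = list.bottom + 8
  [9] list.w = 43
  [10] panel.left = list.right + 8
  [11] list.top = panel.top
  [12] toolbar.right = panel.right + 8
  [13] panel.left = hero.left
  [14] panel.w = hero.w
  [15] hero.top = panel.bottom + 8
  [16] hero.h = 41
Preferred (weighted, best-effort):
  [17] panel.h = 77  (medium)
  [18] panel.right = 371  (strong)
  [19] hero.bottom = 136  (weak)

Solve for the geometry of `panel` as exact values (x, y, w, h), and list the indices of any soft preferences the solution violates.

panel = (x=87, y=10, w=284, h=77)
violated soft preferences: none

1. panel.x = 87  [panel.left = list.right + 8]
2. panel.y = 10  [list.top = panel.top]
3. panel.w = 284  [toolbar.right = panel.right + 8]
4. panel.h = 77  [hero.top = panel.bottom + 8]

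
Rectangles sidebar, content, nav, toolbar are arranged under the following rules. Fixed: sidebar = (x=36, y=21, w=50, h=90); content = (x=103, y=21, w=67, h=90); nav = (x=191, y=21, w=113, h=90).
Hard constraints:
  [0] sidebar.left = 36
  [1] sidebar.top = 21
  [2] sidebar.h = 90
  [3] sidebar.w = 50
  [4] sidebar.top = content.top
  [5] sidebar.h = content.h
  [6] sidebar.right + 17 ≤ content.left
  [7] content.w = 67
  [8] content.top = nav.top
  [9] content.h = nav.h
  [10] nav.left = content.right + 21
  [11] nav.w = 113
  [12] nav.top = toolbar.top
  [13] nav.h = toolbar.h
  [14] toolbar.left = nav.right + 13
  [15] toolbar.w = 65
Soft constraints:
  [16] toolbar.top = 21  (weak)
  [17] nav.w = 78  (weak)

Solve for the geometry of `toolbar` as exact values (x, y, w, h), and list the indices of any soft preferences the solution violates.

toolbar = (x=317, y=21, w=65, h=90)
violated soft preferences: 17

1. toolbar.y = 21  [nav.top = toolbar.top]
2. toolbar.h = 90  [nav.h = toolbar.h]
3. toolbar.x = 317  [toolbar.left = nav.right + 13]
4. toolbar.w = 65  [toolbar.w = 65]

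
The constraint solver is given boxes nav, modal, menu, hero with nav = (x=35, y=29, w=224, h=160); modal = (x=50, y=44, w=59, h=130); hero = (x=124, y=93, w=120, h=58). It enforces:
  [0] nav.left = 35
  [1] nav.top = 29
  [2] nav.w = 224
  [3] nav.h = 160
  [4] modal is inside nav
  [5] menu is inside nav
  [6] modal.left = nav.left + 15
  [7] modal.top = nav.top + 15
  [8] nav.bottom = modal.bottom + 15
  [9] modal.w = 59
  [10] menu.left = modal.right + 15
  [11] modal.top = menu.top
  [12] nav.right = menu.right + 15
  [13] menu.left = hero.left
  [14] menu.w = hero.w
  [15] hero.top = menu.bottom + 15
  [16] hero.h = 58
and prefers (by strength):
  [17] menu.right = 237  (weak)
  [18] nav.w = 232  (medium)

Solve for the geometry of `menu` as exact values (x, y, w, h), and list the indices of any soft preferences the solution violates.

menu = (x=124, y=44, w=120, h=34)
violated soft preferences: 17, 18

1. menu.x = 124  [menu.left = modal.right + 15]
2. menu.y = 44  [modal.top = menu.top]
3. menu.w = 120  [nav.right = menu.right + 15]
4. menu.h = 34  [hero.top = menu.bottom + 15]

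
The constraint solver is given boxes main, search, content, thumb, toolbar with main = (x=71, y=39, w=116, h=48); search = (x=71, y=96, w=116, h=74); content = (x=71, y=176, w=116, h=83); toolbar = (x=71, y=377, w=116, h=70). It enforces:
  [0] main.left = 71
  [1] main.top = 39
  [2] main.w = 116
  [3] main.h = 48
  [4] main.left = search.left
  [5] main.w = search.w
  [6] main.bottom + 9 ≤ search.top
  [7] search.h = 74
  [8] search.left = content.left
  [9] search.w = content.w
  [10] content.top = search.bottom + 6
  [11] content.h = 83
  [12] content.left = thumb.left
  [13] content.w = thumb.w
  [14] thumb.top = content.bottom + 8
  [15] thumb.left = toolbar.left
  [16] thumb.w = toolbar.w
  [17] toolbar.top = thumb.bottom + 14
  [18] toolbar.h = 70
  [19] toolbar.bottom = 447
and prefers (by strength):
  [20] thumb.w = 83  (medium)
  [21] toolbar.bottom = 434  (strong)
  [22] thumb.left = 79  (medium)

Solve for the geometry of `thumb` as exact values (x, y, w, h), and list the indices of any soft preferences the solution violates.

1. thumb.x = 71  [content.left = thumb.left]
2. thumb.w = 116  [content.w = thumb.w]
3. thumb.y = 267  [thumb.top = content.bottom + 8]
4. thumb.h = 96  [toolbar.top = thumb.bottom + 14]

thumb = (x=71, y=267, w=116, h=96)
violated soft preferences: 20, 21, 22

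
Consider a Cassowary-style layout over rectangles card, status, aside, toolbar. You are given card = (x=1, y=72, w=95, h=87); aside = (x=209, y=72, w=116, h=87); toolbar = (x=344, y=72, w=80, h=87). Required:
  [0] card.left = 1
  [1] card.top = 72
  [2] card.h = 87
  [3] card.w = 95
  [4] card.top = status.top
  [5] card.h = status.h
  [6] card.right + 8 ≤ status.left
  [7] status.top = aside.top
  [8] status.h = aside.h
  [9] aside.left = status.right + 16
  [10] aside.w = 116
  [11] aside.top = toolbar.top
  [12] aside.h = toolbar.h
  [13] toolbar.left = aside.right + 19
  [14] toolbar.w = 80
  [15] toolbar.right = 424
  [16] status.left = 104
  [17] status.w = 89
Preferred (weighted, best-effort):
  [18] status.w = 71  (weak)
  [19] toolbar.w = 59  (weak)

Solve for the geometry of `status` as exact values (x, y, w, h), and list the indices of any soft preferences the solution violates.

1. status.y = 72  [card.top = status.top]
2. status.h = 87  [card.h = status.h]
3. status.x = 104  [status.left = 104]
4. status.w = 89  [status.w = 89]

status = (x=104, y=72, w=89, h=87)
violated soft preferences: 18, 19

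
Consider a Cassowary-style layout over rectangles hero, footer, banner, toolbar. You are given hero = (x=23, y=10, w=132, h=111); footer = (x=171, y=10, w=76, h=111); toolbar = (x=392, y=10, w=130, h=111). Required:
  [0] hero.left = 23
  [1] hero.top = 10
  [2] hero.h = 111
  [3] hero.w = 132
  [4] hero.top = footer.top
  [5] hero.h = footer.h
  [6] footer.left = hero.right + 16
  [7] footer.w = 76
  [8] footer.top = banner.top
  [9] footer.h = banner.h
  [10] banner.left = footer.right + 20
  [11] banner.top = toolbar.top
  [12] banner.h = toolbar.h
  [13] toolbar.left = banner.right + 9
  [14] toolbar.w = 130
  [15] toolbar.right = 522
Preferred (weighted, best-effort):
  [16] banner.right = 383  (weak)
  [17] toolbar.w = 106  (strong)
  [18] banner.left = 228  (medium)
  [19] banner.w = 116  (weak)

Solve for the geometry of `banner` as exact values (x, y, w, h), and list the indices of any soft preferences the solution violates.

1. banner.y = 10  [footer.top = banner.top]
2. banner.h = 111  [footer.h = banner.h]
3. banner.x = 267  [banner.left = footer.right + 20]
4. banner.w = 116  [toolbar.left = banner.right + 9]

banner = (x=267, y=10, w=116, h=111)
violated soft preferences: 17, 18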